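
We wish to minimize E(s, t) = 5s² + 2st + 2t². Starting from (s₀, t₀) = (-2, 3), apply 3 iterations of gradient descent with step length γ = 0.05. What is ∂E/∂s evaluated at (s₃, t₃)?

-3.042

∇E = (10s + 2t, 2s + 4t)
(s₁, t₁) = (-2, 3) − 0.05·(-14, 8) = (-1.3, 2.6)
(s₂, t₂) = (-1.3, 2.6) − 0.05·(-7.8, 7.8) = (-0.91, 2.21)
(s₃, t₃) = (-0.91, 2.21) − 0.05·(-4.68, 7.02) = (-0.676, 1.859)
∂E/∂s at (-0.676, 1.859) = -3.042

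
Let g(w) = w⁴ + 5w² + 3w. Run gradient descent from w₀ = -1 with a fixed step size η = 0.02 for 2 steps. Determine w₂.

-0.64603584

g′(w) = 4w³ + 10w + 3
w₁ = -1 − 0.02·(-11) = -0.78
w₂ = -0.78 − 0.02·(-6.698208) = -0.64603584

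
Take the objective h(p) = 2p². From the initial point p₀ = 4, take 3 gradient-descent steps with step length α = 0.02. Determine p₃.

h′(p) = 4p
p₁ = 4 − 0.02·16 = 3.68
p₂ = 3.68 − 0.02·14.72 = 3.3856
p₃ = 3.3856 − 0.02·13.5424 = 3.114752

3.114752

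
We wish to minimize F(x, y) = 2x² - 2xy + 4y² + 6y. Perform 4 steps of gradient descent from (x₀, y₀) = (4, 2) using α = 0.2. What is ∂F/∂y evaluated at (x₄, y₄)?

2.7616

∇F = (4x - 2y, -2x + 8y + 6)
Step 1: at (4, 2), ∇F = (12, 14) → (4, 2) − 0.2·(12, 14) = (1.6, -0.8)
Step 2: at (1.6, -0.8), ∇F = (8, -3.6) → (1.6, -0.8) − 0.2·(8, -3.6) = (0, -0.08)
Step 3: at (0, -0.08), ∇F = (0.16, 5.36) → (0, -0.08) − 0.2·(0.16, 5.36) = (-0.032, -1.152)
Step 4: at (-0.032, -1.152), ∇F = (2.176, -3.152) → (-0.032, -1.152) − 0.2·(2.176, -3.152) = (-0.4672, -0.5216)
∂F/∂y at (-0.4672, -0.5216) = 2.7616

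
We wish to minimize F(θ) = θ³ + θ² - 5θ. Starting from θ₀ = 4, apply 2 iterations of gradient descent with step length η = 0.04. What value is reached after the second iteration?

1.542208

F′(θ) = 3θ² + 2θ - 5
Step 1: F′(4) = 51; θ₁ = 4 − 0.04·51 = 1.96
Step 2: F′(1.96) = 10.4448; θ₂ = 1.96 − 0.04·10.4448 = 1.542208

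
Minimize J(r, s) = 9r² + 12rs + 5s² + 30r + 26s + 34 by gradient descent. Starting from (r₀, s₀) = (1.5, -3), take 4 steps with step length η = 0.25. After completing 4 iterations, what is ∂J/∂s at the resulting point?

∇J = (18r + 12s + 30, 12r + 10s + 26)
Step 1: at (1.5, -3), ∇J = (21, 14) → (1.5, -3) − 0.25·(21, 14) = (-3.75, -6.5)
Step 2: at (-3.75, -6.5), ∇J = (-115.5, -84) → (-3.75, -6.5) − 0.25·(-115.5, -84) = (25.125, 14.5)
Step 3: at (25.125, 14.5), ∇J = (656.25, 472.5) → (25.125, 14.5) − 0.25·(656.25, 472.5) = (-138.9375, -103.625)
Step 4: at (-138.9375, -103.625), ∇J = (-3714.375, -2677.5) → (-138.9375, -103.625) − 0.25·(-3714.375, -2677.5) = (789.65625, 565.75)
∂J/∂s at (789.65625, 565.75) = 15159.375

15159.375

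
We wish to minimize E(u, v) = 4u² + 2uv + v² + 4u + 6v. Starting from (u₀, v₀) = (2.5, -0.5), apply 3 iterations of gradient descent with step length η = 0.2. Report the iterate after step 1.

(-2.1, -2.5)

∇E = (8u + 2v + 4, 2u + 2v + 6)
Step 1: at (2.5, -0.5), ∇E = (23, 10) → (2.5, -0.5) − 0.2·(23, 10) = (-2.1, -2.5)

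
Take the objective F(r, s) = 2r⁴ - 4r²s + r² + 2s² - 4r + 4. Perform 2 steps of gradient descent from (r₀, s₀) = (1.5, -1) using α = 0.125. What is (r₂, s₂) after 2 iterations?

∇F = (8r³ - 8rs + 2r - 4, -4r² + 4s)
(r₁, s₁) = (1.5, -1) − 0.125·(38, -13) = (-3.25, 0.625)
(r₂, s₂) = (-3.25, 0.625) − 0.125·(-268.875, -39.75) = (30.359375, 5.59375)

(30.359375, 5.59375)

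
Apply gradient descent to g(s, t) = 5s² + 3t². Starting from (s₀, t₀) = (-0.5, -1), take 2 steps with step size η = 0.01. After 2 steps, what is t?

-0.8836

∇g = (10s, 6t)
Step 1: at (-0.5, -1), ∇g = (-5, -6) → (-0.5, -1) − 0.01·(-5, -6) = (-0.45, -0.94)
Step 2: at (-0.45, -0.94), ∇g = (-4.5, -5.64) → (-0.45, -0.94) − 0.01·(-4.5, -5.64) = (-0.405, -0.8836)
t = -0.8836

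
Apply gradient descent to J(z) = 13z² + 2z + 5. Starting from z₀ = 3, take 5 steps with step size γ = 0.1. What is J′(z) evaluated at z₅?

J′(z) = 26z + 2
z₁ = 3 − 0.1·80 = -5
z₂ = -5 − 0.1·(-128) = 7.8
z₃ = 7.8 − 0.1·204.8 = -12.68
z₄ = -12.68 − 0.1·(-327.68) = 20.088
z₅ = 20.088 − 0.1·524.288 = -32.3408
J′(z) at (-32.3408) = -838.8608

-838.8608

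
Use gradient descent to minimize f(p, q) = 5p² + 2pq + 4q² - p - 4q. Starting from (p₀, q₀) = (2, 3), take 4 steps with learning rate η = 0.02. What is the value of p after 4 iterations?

∇f = (10p + 2q - 1, 2p + 8q - 4)
Step 1: at (2, 3), ∇f = (25, 24) → (2, 3) − 0.02·(25, 24) = (1.5, 2.52)
Step 2: at (1.5, 2.52), ∇f = (19.04, 19.16) → (1.5, 2.52) − 0.02·(19.04, 19.16) = (1.1192, 2.1368)
Step 3: at (1.1192, 2.1368), ∇f = (14.4656, 15.3328) → (1.1192, 2.1368) − 0.02·(14.4656, 15.3328) = (0.829888, 1.830144)
Step 4: at (0.829888, 1.830144), ∇f = (10.959168, 12.300928) → (0.829888, 1.830144) − 0.02·(10.959168, 12.300928) = (0.61070464, 1.58412544)
p = 0.61070464

0.61070464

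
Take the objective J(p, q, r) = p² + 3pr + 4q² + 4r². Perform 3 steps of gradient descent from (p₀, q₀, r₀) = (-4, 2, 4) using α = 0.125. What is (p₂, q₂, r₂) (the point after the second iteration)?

∇J = (2p + 3r, 8q, 3p + 8r)
Step 1: at (-4, 2, 4), ∇J = (4, 16, 20) → (-4, 2, 4) − 0.125·(4, 16, 20) = (-4.5, 0, 1.5)
Step 2: at (-4.5, 0, 1.5), ∇J = (-4.5, 0, -1.5) → (-4.5, 0, 1.5) − 0.125·(-4.5, 0, -1.5) = (-3.9375, 0, 1.6875)

(-3.9375, 0, 1.6875)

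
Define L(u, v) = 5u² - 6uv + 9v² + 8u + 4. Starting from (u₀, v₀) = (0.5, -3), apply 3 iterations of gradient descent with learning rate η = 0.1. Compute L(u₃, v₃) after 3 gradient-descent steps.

∇L = (10u - 6v + 8, -6u + 18v)
Step 1: at (0.5, -3), ∇L = (31, -57) → (0.5, -3) − 0.1·(31, -57) = (-2.6, 2.7)
Step 2: at (-2.6, 2.7), ∇L = (-34.2, 64.2) → (-2.6, 2.7) − 0.1·(-34.2, 64.2) = (0.82, -3.72)
Step 3: at (0.82, -3.72), ∇L = (38.52, -71.88) → (0.82, -3.72) − 0.1·(38.52, -71.88) = (-3.032, 3.468)
L(-3.032, 3.468) = 197.042192

197.042192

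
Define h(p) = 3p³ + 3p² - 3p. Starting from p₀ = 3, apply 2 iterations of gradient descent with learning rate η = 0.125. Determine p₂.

h′(p) = 9p² + 6p - 3
Step 1: h′(3) = 96; p₁ = 3 − 0.125·96 = -9
Step 2: h′(-9) = 672; p₂ = -9 − 0.125·672 = -93

-93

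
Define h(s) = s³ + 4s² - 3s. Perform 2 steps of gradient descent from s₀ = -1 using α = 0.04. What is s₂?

h′(s) = 3s² + 8s - 3
s₁ = -1 − 0.04·(-8) = -0.68
s₂ = -0.68 − 0.04·(-7.0528) = -0.397888

-0.397888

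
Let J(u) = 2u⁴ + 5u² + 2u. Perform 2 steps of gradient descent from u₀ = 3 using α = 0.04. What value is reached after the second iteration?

101.80764416

J′(u) = 8u³ + 10u + 2
u₁ = 3 − 0.04·248 = -6.92
u₂ = -6.92 − 0.04·(-2718.191104) = 101.80764416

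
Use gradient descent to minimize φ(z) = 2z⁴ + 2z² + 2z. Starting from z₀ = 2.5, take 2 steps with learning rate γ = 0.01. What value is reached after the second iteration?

0.94936824

φ′(z) = 8z³ + 4z + 2
z₁ = 2.5 − 0.01·137 = 1.13
z₂ = 1.13 − 0.01·18.063176 = 0.94936824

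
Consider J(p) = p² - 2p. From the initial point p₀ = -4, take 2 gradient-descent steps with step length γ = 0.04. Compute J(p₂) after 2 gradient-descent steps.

16.909824

J′(p) = 2p - 2
p₁ = -4 − 0.04·(-10) = -3.6
p₂ = -3.6 − 0.04·(-9.2) = -3.232
J(-3.232) = 16.909824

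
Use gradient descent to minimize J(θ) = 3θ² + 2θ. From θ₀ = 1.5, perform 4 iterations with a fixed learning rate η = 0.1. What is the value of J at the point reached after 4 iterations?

-0.32672512

J′(θ) = 6θ + 2
Step 1: J′(1.5) = 11; θ₁ = 1.5 − 0.1·11 = 0.4
Step 2: J′(0.4) = 4.4; θ₂ = 0.4 − 0.1·4.4 = -0.04
Step 3: J′(-0.04) = 1.76; θ₃ = -0.04 − 0.1·1.76 = -0.216
Step 4: J′(-0.216) = 0.704; θ₄ = -0.216 − 0.1·0.704 = -0.2864
J(-0.2864) = -0.32672512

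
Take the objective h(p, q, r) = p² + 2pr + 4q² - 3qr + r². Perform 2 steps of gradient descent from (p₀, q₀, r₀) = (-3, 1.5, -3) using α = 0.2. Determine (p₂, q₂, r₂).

(-0.48, 1.8, -1.2)

∇h = (2p + 2r, 8q - 3r, 2p - 3q + 2r)
Step 1: at (-3, 1.5, -3), ∇h = (-12, 21, -16.5) → (-3, 1.5, -3) − 0.2·(-12, 21, -16.5) = (-0.6, -2.7, 0.3)
Step 2: at (-0.6, -2.7, 0.3), ∇h = (-0.6, -22.5, 7.5) → (-0.6, -2.7, 0.3) − 0.2·(-0.6, -22.5, 7.5) = (-0.48, 1.8, -1.2)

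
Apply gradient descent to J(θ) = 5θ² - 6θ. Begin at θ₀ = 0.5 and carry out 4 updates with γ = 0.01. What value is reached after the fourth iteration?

0.53439

J′(θ) = 10θ - 6
Step 1: J′(0.5) = -1; θ₁ = 0.5 − 0.01·(-1) = 0.51
Step 2: J′(0.51) = -0.9; θ₂ = 0.51 − 0.01·(-0.9) = 0.519
Step 3: J′(0.519) = -0.81; θ₃ = 0.519 − 0.01·(-0.81) = 0.5271
Step 4: J′(0.5271) = -0.729; θ₄ = 0.5271 − 0.01·(-0.729) = 0.53439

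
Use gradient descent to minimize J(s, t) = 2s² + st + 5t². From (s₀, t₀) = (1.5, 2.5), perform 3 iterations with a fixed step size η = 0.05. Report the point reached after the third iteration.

∇J = (4s + t, s + 10t)
(s₁, t₁) = (1.5, 2.5) − 0.05·(8.5, 26.5) = (1.075, 1.175)
(s₂, t₂) = (1.075, 1.175) − 0.05·(5.475, 12.825) = (0.80125, 0.53375)
(s₃, t₃) = (0.80125, 0.53375) − 0.05·(3.73875, 6.13875) = (0.6143125, 0.2268125)

(0.6143125, 0.2268125)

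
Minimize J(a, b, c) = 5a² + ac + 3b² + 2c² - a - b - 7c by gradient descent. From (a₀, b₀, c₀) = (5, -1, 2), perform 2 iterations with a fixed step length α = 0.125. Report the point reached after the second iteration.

∇J = (10a + c - 1, 6b - 1, a + 4c - 7)
(a₁, b₁, c₁) = (5, -1, 2) − 0.125·(51, -7, 6) = (-1.375, -0.125, 1.25)
(a₂, b₂, c₂) = (-1.375, -0.125, 1.25) − 0.125·(-13.5, -1.75, -3.375) = (0.3125, 0.09375, 1.671875)

(0.3125, 0.09375, 1.671875)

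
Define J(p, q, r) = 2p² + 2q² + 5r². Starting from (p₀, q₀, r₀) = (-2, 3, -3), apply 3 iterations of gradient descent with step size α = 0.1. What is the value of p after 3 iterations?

∇J = (4p, 4q, 10r)
(p₁, q₁, r₁) = (-2, 3, -3) − 0.1·(-8, 12, -30) = (-1.2, 1.8, 0)
(p₂, q₂, r₂) = (-1.2, 1.8, 0) − 0.1·(-4.8, 7.2, 0) = (-0.72, 1.08, 0)
(p₃, q₃, r₃) = (-0.72, 1.08, 0) − 0.1·(-2.88, 4.32, 0) = (-0.432, 0.648, 0)
p = -0.432

-0.432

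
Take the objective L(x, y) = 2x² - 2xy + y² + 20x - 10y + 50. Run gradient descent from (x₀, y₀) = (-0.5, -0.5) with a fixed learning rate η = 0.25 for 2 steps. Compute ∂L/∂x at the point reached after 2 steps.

2.25

∇L = (4x - 2y + 20, -2x + 2y - 10)
(x₁, y₁) = (-0.5, -0.5) − 0.25·(19, -10) = (-5.25, 2)
(x₂, y₂) = (-5.25, 2) − 0.25·(-5, 4.5) = (-4, 0.875)
∂L/∂x at (-4, 0.875) = 2.25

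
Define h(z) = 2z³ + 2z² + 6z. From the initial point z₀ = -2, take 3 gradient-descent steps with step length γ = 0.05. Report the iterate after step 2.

-5.663

h′(z) = 6z² + 4z + 6
z₁ = -2 − 0.05·22 = -3.1
z₂ = -3.1 − 0.05·51.26 = -5.663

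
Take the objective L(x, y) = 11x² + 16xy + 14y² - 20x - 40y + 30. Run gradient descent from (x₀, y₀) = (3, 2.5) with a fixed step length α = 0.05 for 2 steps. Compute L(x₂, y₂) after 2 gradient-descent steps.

207.7275

∇L = (22x + 16y - 20, 16x + 28y - 40)
Step 1: at (3, 2.5), ∇L = (86, 78) → (3, 2.5) − 0.05·(86, 78) = (-1.3, -1.4)
Step 2: at (-1.3, -1.4), ∇L = (-71, -100) → (-1.3, -1.4) − 0.05·(-71, -100) = (2.25, 3.6)
L(2.25, 3.6) = 207.7275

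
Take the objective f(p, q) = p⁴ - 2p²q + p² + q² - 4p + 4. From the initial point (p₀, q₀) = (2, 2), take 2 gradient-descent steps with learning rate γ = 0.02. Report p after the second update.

1.59302144

∇f = (4p³ - 4pq + 2p - 4, -2p² + 2q)
(p₁, q₁) = (2, 2) − 0.02·(16, -4) = (1.68, 2.08)
(p₂, q₂) = (1.68, 2.08) − 0.02·(4.348928, -1.4848) = (1.59302144, 2.109696)
p = 1.59302144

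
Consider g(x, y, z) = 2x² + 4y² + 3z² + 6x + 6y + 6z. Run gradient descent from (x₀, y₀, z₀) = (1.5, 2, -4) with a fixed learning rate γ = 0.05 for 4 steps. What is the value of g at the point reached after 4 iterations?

-4.66552101

∇g = (4x + 6, 8y + 6, 6z + 6)
(x₁, y₁, z₁) = (1.5, 2, -4) − 0.05·(12, 22, -18) = (0.9, 0.9, -3.1)
(x₂, y₂, z₂) = (0.9, 0.9, -3.1) − 0.05·(9.6, 13.2, -12.6) = (0.42, 0.24, -2.47)
(x₃, y₃, z₃) = (0.42, 0.24, -2.47) − 0.05·(7.68, 7.92, -8.82) = (0.036, -0.156, -2.029)
(x₄, y₄, z₄) = (0.036, -0.156, -2.029) − 0.05·(6.144, 4.752, -6.174) = (-0.2712, -0.3936, -1.7203)
g(-0.2712, -0.3936, -1.7203) = -4.66552101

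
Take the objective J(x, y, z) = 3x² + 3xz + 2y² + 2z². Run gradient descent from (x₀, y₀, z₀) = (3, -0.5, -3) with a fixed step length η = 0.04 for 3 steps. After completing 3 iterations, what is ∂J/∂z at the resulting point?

-3.9744

∇J = (6x + 3z, 4y, 3x + 4z)
(x₁, y₁, z₁) = (3, -0.5, -3) − 0.04·(9, -2, -3) = (2.64, -0.42, -2.88)
(x₂, y₂, z₂) = (2.64, -0.42, -2.88) − 0.04·(7.2, -1.68, -3.6) = (2.352, -0.3528, -2.736)
(x₃, y₃, z₃) = (2.352, -0.3528, -2.736) − 0.04·(5.904, -1.4112, -3.888) = (2.11584, -0.296352, -2.58048)
∂J/∂z at (2.11584, -0.296352, -2.58048) = -3.9744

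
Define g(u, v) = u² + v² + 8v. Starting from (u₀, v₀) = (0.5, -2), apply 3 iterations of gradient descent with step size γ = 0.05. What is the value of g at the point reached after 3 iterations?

∇g = (2u, 2v + 8)
(u₁, v₁) = (0.5, -2) − 0.05·(1, 4) = (0.45, -2.2)
(u₂, v₂) = (0.45, -2.2) − 0.05·(0.9, 3.6) = (0.405, -2.38)
(u₃, v₃) = (0.405, -2.38) − 0.05·(0.81, 3.24) = (0.3645, -2.542)
g(0.3645, -2.542) = -13.74137575

-13.74137575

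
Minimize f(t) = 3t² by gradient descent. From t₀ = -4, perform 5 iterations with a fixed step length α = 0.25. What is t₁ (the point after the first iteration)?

2

f′(t) = 6t
t₁ = -4 − 0.25·(-24) = 2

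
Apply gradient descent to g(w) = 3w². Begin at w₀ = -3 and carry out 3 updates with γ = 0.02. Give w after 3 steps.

g′(w) = 6w
Step 1: g′(-3) = -18; w₁ = -3 − 0.02·(-18) = -2.64
Step 2: g′(-2.64) = -15.84; w₂ = -2.64 − 0.02·(-15.84) = -2.3232
Step 3: g′(-2.3232) = -13.9392; w₃ = -2.3232 − 0.02·(-13.9392) = -2.044416

-2.044416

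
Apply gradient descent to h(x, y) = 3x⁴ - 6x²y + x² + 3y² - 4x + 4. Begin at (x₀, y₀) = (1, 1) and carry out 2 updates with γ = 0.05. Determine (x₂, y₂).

∇h = (12x³ - 12xy + 2x - 4, -6x² + 6y)
Step 1: at (1, 1), ∇h = (-2, 0) → (1, 1) − 0.05·(-2, 0) = (1.1, 1)
Step 2: at (1.1, 1), ∇h = (0.972, -1.26) → (1.1, 1) − 0.05·(0.972, -1.26) = (1.0514, 1.063)

(1.0514, 1.063)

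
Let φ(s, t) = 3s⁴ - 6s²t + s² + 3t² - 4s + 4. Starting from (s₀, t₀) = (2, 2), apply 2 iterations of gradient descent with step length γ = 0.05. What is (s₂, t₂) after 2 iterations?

(-0.7456, 1.868)

∇φ = (12s³ - 12st + 2s - 4, -6s² + 6t)
(s₁, t₁) = (2, 2) − 0.05·(48, -12) = (-0.4, 2.6)
(s₂, t₂) = (-0.4, 2.6) − 0.05·(6.912, 14.64) = (-0.7456, 1.868)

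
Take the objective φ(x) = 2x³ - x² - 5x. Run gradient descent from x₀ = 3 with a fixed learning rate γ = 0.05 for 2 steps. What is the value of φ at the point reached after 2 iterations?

-3.96327369946875

φ′(x) = 6x² - 2x - 5
Step 1: φ′(3) = 43; x₁ = 3 − 0.05·43 = 0.85
Step 2: φ′(0.85) = -2.365; x₂ = 0.85 − 0.05·(-2.365) = 0.96825
φ(0.96825) = -3.96327369946875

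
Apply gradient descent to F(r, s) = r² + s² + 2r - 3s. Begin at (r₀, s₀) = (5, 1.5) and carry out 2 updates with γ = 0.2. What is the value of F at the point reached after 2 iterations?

1.4156

∇F = (2r + 2, 2s - 3)
Step 1: at (5, 1.5), ∇F = (12, 0) → (5, 1.5) − 0.2·(12, 0) = (2.6, 1.5)
Step 2: at (2.6, 1.5), ∇F = (7.2, 0) → (2.6, 1.5) − 0.2·(7.2, 0) = (1.16, 1.5)
F(1.16, 1.5) = 1.4156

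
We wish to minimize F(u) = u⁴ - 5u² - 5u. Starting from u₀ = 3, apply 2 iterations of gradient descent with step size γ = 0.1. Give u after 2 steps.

23.7028

F′(u) = 4u³ - 10u - 5
Step 1: F′(3) = 73; u₁ = 3 − 0.1·73 = -4.3
Step 2: F′(-4.3) = -280.028; u₂ = -4.3 − 0.1·(-280.028) = 23.7028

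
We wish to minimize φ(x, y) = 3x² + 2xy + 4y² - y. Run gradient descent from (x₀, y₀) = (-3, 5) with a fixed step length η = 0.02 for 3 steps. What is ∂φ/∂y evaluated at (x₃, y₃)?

∇φ = (6x + 2y, 2x + 8y - 1)
(x₁, y₁) = (-3, 5) − 0.02·(-8, 33) = (-2.84, 4.34)
(x₂, y₂) = (-2.84, 4.34) − 0.02·(-8.36, 28.04) = (-2.6728, 3.7792)
(x₃, y₃) = (-2.6728, 3.7792) − 0.02·(-8.4784, 23.888) = (-2.503232, 3.30144)
∂φ/∂y at (-2.503232, 3.30144) = 20.405056

20.405056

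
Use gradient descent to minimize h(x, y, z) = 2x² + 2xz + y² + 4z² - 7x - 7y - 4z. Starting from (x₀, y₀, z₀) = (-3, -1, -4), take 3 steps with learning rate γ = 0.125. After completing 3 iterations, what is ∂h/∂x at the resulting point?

-1.78125

∇h = (4x + 2z - 7, 2y - 7, 2x + 8z - 4)
Step 1: at (-3, -1, -4), ∇h = (-27, -9, -42) → (-3, -1, -4) − 0.125·(-27, -9, -42) = (0.375, 0.125, 1.25)
Step 2: at (0.375, 0.125, 1.25), ∇h = (-3, -6.75, 6.75) → (0.375, 0.125, 1.25) − 0.125·(-3, -6.75, 6.75) = (0.75, 0.96875, 0.40625)
Step 3: at (0.75, 0.96875, 0.40625), ∇h = (-3.1875, -5.0625, 0.75) → (0.75, 0.96875, 0.40625) − 0.125·(-3.1875, -5.0625, 0.75) = (1.1484375, 1.6015625, 0.3125)
∂h/∂x at (1.1484375, 1.6015625, 0.3125) = -1.78125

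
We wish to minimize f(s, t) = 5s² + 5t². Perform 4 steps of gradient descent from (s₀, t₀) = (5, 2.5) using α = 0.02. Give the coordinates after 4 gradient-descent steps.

∇f = (10s, 10t)
(s₁, t₁) = (5, 2.5) − 0.02·(50, 25) = (4, 2)
(s₂, t₂) = (4, 2) − 0.02·(40, 20) = (3.2, 1.6)
(s₃, t₃) = (3.2, 1.6) − 0.02·(32, 16) = (2.56, 1.28)
(s₄, t₄) = (2.56, 1.28) − 0.02·(25.6, 12.8) = (2.048, 1.024)

(2.048, 1.024)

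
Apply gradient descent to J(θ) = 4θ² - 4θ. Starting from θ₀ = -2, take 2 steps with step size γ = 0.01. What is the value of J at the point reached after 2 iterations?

16.909824

J′(θ) = 8θ - 4
Step 1: J′(-2) = -20; θ₁ = -2 − 0.01·(-20) = -1.8
Step 2: J′(-1.8) = -18.4; θ₂ = -1.8 − 0.01·(-18.4) = -1.616
J(-1.616) = 16.909824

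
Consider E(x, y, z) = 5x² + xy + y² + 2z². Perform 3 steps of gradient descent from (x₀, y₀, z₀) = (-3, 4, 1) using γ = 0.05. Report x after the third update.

-0.69175

∇E = (10x + y, x + 2y, 4z)
(x₁, y₁, z₁) = (-3, 4, 1) − 0.05·(-26, 5, 4) = (-1.7, 3.75, 0.8)
(x₂, y₂, z₂) = (-1.7, 3.75, 0.8) − 0.05·(-13.25, 5.8, 3.2) = (-1.0375, 3.46, 0.64)
(x₃, y₃, z₃) = (-1.0375, 3.46, 0.64) − 0.05·(-6.915, 5.8825, 2.56) = (-0.69175, 3.165875, 0.512)
x = -0.69175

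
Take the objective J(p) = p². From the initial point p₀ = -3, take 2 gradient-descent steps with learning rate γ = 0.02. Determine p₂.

J′(p) = 2p
Step 1: J′(-3) = -6; p₁ = -3 − 0.02·(-6) = -2.88
Step 2: J′(-2.88) = -5.76; p₂ = -2.88 − 0.02·(-5.76) = -2.7648

-2.7648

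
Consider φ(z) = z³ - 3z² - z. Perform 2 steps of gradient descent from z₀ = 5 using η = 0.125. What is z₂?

φ′(z) = 3z² - 6z - 1
Step 1: φ′(5) = 44; z₁ = 5 − 0.125·44 = -0.5
Step 2: φ′(-0.5) = 2.75; z₂ = -0.5 − 0.125·2.75 = -0.84375

-0.84375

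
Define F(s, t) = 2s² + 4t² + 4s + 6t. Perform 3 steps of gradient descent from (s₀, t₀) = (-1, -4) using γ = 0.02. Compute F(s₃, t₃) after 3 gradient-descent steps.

∇F = (4s + 4, 8t + 6)
(s₁, t₁) = (-1, -4) − 0.02·(0, -26) = (-1, -3.48)
(s₂, t₂) = (-1, -3.48) − 0.02·(0, -21.84) = (-1, -3.0432)
(s₃, t₃) = (-1, -3.0432) − 0.02·(0, -18.3456) = (-1, -2.676288)
F(-1, -2.676288) = 10.592341835776

10.592341835776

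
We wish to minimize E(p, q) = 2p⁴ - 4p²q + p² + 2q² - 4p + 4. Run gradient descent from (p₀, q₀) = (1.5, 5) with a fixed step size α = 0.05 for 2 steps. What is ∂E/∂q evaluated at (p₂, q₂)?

∇E = (8p³ - 8pq + 2p - 4, -4p² + 4q)
(p₁, q₁) = (1.5, 5) − 0.05·(-34, 11) = (3.2, 4.45)
(p₂, q₂) = (3.2, 4.45) − 0.05·(150.624, -23.16) = (-4.3312, 5.608)
∂E/∂q at (-4.3312, 5.608) = -52.60517376

-52.60517376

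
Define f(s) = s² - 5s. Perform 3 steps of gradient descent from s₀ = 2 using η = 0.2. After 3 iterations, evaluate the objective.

-6.238336

f′(s) = 2s - 5
Step 1: f′(2) = -1; s₁ = 2 − 0.2·(-1) = 2.2
Step 2: f′(2.2) = -0.6; s₂ = 2.2 − 0.2·(-0.6) = 2.32
Step 3: f′(2.32) = -0.36; s₃ = 2.32 − 0.2·(-0.36) = 2.392
f(2.392) = -6.238336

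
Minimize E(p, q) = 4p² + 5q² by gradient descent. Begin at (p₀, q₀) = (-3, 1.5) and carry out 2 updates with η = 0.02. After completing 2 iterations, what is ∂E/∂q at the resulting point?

9.6

∇E = (8p, 10q)
Step 1: at (-3, 1.5), ∇E = (-24, 15) → (-3, 1.5) − 0.02·(-24, 15) = (-2.52, 1.2)
Step 2: at (-2.52, 1.2), ∇E = (-20.16, 12) → (-2.52, 1.2) − 0.02·(-20.16, 12) = (-2.1168, 0.96)
∂E/∂q at (-2.1168, 0.96) = 9.6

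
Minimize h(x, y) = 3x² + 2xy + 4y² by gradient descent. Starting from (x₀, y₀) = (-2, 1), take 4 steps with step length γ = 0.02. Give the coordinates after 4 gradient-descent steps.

(-1.31586304, 0.7089536)

∇h = (6x + 2y, 2x + 8y)
(x₁, y₁) = (-2, 1) − 0.02·(-10, 4) = (-1.8, 0.92)
(x₂, y₂) = (-1.8, 0.92) − 0.02·(-8.96, 3.76) = (-1.6208, 0.8448)
(x₃, y₃) = (-1.6208, 0.8448) − 0.02·(-8.0352, 3.5168) = (-1.460096, 0.774464)
(x₄, y₄) = (-1.460096, 0.774464) − 0.02·(-7.211648, 3.27552) = (-1.31586304, 0.7089536)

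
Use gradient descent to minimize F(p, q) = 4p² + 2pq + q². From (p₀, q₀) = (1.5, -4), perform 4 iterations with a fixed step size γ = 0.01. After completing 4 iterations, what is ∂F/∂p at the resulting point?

3.21750096

∇F = (8p + 2q, 2p + 2q)
(p₁, q₁) = (1.5, -4) − 0.01·(4, -5) = (1.46, -3.95)
(p₂, q₂) = (1.46, -3.95) − 0.01·(3.78, -4.98) = (1.4222, -3.9002)
(p₃, q₃) = (1.4222, -3.9002) − 0.01·(3.5772, -4.956) = (1.386428, -3.85064)
(p₄, q₄) = (1.386428, -3.85064) − 0.01·(3.390144, -4.928424) = (1.35252656, -3.80135576)
∂F/∂p at (1.35252656, -3.80135576) = 3.21750096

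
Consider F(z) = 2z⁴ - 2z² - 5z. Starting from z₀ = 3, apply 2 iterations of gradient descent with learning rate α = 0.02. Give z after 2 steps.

F′(z) = 8z³ - 4z - 5
z₁ = 3 − 0.02·199 = -0.98
z₂ = -0.98 − 0.02·(-8.609536) = -0.80780928

-0.80780928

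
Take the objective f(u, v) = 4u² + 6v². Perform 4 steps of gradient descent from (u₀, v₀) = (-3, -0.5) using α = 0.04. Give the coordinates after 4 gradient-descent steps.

∇f = (8u, 12v)
(u₁, v₁) = (-3, -0.5) − 0.04·(-24, -6) = (-2.04, -0.26)
(u₂, v₂) = (-2.04, -0.26) − 0.04·(-16.32, -3.12) = (-1.3872, -0.1352)
(u₃, v₃) = (-1.3872, -0.1352) − 0.04·(-11.0976, -1.6224) = (-0.943296, -0.070304)
(u₄, v₄) = (-0.943296, -0.070304) − 0.04·(-7.546368, -0.843648) = (-0.64144128, -0.03655808)

(-0.64144128, -0.03655808)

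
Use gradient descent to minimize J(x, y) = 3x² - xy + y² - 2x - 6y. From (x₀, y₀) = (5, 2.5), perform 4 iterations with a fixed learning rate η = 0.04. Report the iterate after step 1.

(3.98, 2.74)

∇J = (6x - y - 2, -x + 2y - 6)
(x₁, y₁) = (5, 2.5) − 0.04·(25.5, -6) = (3.98, 2.74)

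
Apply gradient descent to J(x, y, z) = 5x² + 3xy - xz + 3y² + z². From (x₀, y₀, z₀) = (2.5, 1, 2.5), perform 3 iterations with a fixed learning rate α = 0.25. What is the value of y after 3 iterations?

-8.09375

∇J = (10x + 3y - z, 3x + 6y, -x + 2z)
(x₁, y₁, z₁) = (2.5, 1, 2.5) − 0.25·(25.5, 13.5, 2.5) = (-3.875, -2.375, 1.875)
(x₂, y₂, z₂) = (-3.875, -2.375, 1.875) − 0.25·(-47.75, -25.875, 7.625) = (8.0625, 4.09375, -0.03125)
(x₃, y₃, z₃) = (8.0625, 4.09375, -0.03125) − 0.25·(92.9375, 48.75, -8.125) = (-15.171875, -8.09375, 2)
y = -8.09375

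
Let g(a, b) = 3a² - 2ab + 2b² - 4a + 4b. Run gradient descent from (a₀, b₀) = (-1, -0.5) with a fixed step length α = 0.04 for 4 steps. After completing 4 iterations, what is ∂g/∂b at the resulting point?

∇g = (6a - 2b - 4, -2a + 4b + 4)
(a₁, b₁) = (-1, -0.5) − 0.04·(-9, 4) = (-0.64, -0.66)
(a₂, b₂) = (-0.64, -0.66) − 0.04·(-6.52, 2.64) = (-0.3792, -0.7656)
(a₃, b₃) = (-0.3792, -0.7656) − 0.04·(-4.744, 1.696) = (-0.18944, -0.83344)
(a₄, b₄) = (-0.18944, -0.83344) − 0.04·(-3.46976, 1.04512) = (-0.0506496, -0.8752448)
∂g/∂b at (-0.0506496, -0.8752448) = 0.60032

0.60032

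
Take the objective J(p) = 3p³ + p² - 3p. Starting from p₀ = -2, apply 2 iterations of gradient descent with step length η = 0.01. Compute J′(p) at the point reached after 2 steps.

J′(p) = 9p² + 2p - 3
p₁ = -2 − 0.01·29 = -2.29
p₂ = -2.29 − 0.01·39.6169 = -2.686169
J′(p) at (-2.686169) = 56.567197069049

56.567197069049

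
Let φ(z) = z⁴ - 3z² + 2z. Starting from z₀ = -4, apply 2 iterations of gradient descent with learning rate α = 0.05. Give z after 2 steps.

-74.725

φ′(z) = 4z³ - 6z + 2
Step 1: φ′(-4) = -230; z₁ = -4 − 0.05·(-230) = 7.5
Step 2: φ′(7.5) = 1644.5; z₂ = 7.5 − 0.05·1644.5 = -74.725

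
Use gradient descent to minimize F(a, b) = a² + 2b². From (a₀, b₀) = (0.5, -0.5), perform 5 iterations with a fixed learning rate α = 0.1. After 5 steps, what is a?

0.16384

∇F = (2a, 4b)
Step 1: at (0.5, -0.5), ∇F = (1, -2) → (0.5, -0.5) − 0.1·(1, -2) = (0.4, -0.3)
Step 2: at (0.4, -0.3), ∇F = (0.8, -1.2) → (0.4, -0.3) − 0.1·(0.8, -1.2) = (0.32, -0.18)
Step 3: at (0.32, -0.18), ∇F = (0.64, -0.72) → (0.32, -0.18) − 0.1·(0.64, -0.72) = (0.256, -0.108)
Step 4: at (0.256, -0.108), ∇F = (0.512, -0.432) → (0.256, -0.108) − 0.1·(0.512, -0.432) = (0.2048, -0.0648)
Step 5: at (0.2048, -0.0648), ∇F = (0.4096, -0.2592) → (0.2048, -0.0648) − 0.1·(0.4096, -0.2592) = (0.16384, -0.03888)
a = 0.16384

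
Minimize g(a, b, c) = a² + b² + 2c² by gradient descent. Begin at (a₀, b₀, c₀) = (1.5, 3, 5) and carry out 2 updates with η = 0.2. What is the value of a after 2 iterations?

∇g = (2a, 2b, 4c)
(a₁, b₁, c₁) = (1.5, 3, 5) − 0.2·(3, 6, 20) = (0.9, 1.8, 1)
(a₂, b₂, c₂) = (0.9, 1.8, 1) − 0.2·(1.8, 3.6, 4) = (0.54, 1.08, 0.2)
a = 0.54

0.54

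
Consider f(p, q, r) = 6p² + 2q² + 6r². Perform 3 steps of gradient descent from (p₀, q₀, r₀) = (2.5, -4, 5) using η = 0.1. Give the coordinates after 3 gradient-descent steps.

∇f = (12p, 4q, 12r)
(p₁, q₁, r₁) = (2.5, -4, 5) − 0.1·(30, -16, 60) = (-0.5, -2.4, -1)
(p₂, q₂, r₂) = (-0.5, -2.4, -1) − 0.1·(-6, -9.6, -12) = (0.1, -1.44, 0.2)
(p₃, q₃, r₃) = (0.1, -1.44, 0.2) − 0.1·(1.2, -5.76, 2.4) = (-0.02, -0.864, -0.04)

(-0.02, -0.864, -0.04)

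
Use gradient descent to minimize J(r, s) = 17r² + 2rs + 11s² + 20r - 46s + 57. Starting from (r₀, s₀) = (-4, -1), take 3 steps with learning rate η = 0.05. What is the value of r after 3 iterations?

0.644

∇J = (34r + 2s + 20, 2r + 22s - 46)
(r₁, s₁) = (-4, -1) − 0.05·(-118, -76) = (1.9, 2.8)
(r₂, s₂) = (1.9, 2.8) − 0.05·(90.2, 19.4) = (-2.61, 1.83)
(r₃, s₃) = (-2.61, 1.83) − 0.05·(-65.08, -10.96) = (0.644, 2.378)
r = 0.644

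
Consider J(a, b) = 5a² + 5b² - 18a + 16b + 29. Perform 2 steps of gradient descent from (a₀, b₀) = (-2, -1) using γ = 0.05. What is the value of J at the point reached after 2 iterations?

∇J = (10a - 18, 10b + 16)
Step 1: at (-2, -1), ∇J = (-38, 6) → (-2, -1) − 0.05·(-38, 6) = (-0.1, -1.3)
Step 2: at (-0.1, -1.3), ∇J = (-19, 3) → (-0.1, -1.3) − 0.05·(-19, 3) = (0.85, -1.45)
J(0.85, -1.45) = 4.625

4.625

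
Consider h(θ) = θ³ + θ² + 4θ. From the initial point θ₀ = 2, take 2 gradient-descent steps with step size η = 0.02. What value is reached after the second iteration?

h′(θ) = 3θ² + 2θ + 4
Step 1: h′(2) = 20; θ₁ = 2 − 0.02·20 = 1.6
Step 2: h′(1.6) = 14.88; θ₂ = 1.6 − 0.02·14.88 = 1.3024

1.3024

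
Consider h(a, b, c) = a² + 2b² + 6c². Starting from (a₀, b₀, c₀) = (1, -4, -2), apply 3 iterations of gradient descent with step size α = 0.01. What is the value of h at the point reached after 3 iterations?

∇h = (2a, 4b, 12c)
Step 1: at (1, -4, -2), ∇h = (2, -16, -24) → (1, -4, -2) − 0.01·(2, -16, -24) = (0.98, -3.84, -1.76)
Step 2: at (0.98, -3.84, -1.76), ∇h = (1.96, -15.36, -21.12) → (0.98, -3.84, -1.76) − 0.01·(1.96, -15.36, -21.12) = (0.9604, -3.6864, -1.5488)
Step 3: at (0.9604, -3.6864, -1.5488), ∇h = (1.9208, -14.7456, -18.5856) → (0.9604, -3.6864, -1.5488) − 0.01·(1.9208, -14.7456, -18.5856) = (0.941192, -3.538944, -1.362944)
h(0.941192, -3.538944, -1.362944) = 37.079789733952

37.079789733952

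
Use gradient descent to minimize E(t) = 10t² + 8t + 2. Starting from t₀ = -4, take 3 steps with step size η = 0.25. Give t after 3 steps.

230

E′(t) = 20t + 8
Step 1: E′(-4) = -72; t₁ = -4 − 0.25·(-72) = 14
Step 2: E′(14) = 288; t₂ = 14 − 0.25·288 = -58
Step 3: E′(-58) = -1152; t₃ = -58 − 0.25·(-1152) = 230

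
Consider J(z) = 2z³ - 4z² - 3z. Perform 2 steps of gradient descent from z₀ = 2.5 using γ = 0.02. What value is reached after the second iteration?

2.037508

J′(z) = 6z² - 8z - 3
z₁ = 2.5 − 0.02·14.5 = 2.21
z₂ = 2.21 − 0.02·8.6246 = 2.037508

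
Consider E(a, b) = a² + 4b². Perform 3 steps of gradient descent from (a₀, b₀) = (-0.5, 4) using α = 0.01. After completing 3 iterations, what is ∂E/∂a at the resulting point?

∇E = (2a, 8b)
(a₁, b₁) = (-0.5, 4) − 0.01·(-1, 32) = (-0.49, 3.68)
(a₂, b₂) = (-0.49, 3.68) − 0.01·(-0.98, 29.44) = (-0.4802, 3.3856)
(a₃, b₃) = (-0.4802, 3.3856) − 0.01·(-0.9604, 27.0848) = (-0.470596, 3.114752)
∂E/∂a at (-0.470596, 3.114752) = -0.941192

-0.941192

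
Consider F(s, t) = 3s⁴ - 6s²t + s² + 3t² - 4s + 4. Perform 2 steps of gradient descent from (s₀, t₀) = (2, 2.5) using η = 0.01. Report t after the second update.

2.595976

∇F = (12s³ - 12st + 2s - 4, -6s² + 6t)
(s₁, t₁) = (2, 2.5) − 0.01·(36, -9) = (1.64, 2.59)
(s₂, t₂) = (1.64, 2.59) − 0.01·(1.240128, -0.5976) = (1.62759872, 2.595976)
t = 2.595976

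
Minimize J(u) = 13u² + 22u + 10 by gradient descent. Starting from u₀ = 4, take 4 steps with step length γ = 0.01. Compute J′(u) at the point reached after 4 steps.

J′(u) = 26u + 22
u₁ = 4 − 0.01·126 = 2.74
u₂ = 2.74 − 0.01·93.24 = 1.8076
u₃ = 1.8076 − 0.01·68.9976 = 1.117624
u₄ = 1.117624 − 0.01·51.058224 = 0.60704176
J′(u) at (0.60704176) = 37.78308576

37.78308576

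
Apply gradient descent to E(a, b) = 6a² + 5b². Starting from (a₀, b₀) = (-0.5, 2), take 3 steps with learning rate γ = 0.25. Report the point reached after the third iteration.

(4, -6.75)

∇E = (12a, 10b)
Step 1: at (-0.5, 2), ∇E = (-6, 20) → (-0.5, 2) − 0.25·(-6, 20) = (1, -3)
Step 2: at (1, -3), ∇E = (12, -30) → (1, -3) − 0.25·(12, -30) = (-2, 4.5)
Step 3: at (-2, 4.5), ∇E = (-24, 45) → (-2, 4.5) − 0.25·(-24, 45) = (4, -6.75)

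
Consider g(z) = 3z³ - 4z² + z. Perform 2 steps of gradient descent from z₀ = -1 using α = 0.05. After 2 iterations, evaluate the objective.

-323.794391865875

g′(z) = 9z² - 8z + 1
z₁ = -1 − 0.05·18 = -1.9
z₂ = -1.9 − 0.05·48.69 = -4.3345
g(-4.3345) = -323.794391865875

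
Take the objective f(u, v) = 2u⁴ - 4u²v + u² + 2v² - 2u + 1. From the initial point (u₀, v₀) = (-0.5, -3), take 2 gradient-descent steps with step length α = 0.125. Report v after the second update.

∇f = (8u³ - 8uv + 2u - 2, -4u² + 4v)
Step 1: at (-0.5, -3), ∇f = (-16, -13) → (-0.5, -3) − 0.125·(-16, -13) = (1.5, -1.375)
Step 2: at (1.5, -1.375), ∇f = (44.5, -14.5) → (1.5, -1.375) − 0.125·(44.5, -14.5) = (-4.0625, 0.4375)
v = 0.4375

0.4375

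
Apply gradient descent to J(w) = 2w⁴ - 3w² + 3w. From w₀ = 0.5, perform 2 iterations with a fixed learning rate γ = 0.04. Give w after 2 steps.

J′(w) = 8w³ - 6w + 3
Step 1: J′(0.5) = 1; w₁ = 0.5 − 0.04·1 = 0.46
Step 2: J′(0.46) = 1.018688; w₂ = 0.46 − 0.04·1.018688 = 0.41925248

0.41925248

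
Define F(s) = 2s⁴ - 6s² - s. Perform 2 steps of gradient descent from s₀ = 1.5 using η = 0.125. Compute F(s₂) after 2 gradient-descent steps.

-5.7421875

F′(s) = 8s³ - 12s - 1
Step 1: F′(1.5) = 8; s₁ = 1.5 − 0.125·8 = 0.5
Step 2: F′(0.5) = -6; s₂ = 0.5 − 0.125·(-6) = 1.25
F(1.25) = -5.7421875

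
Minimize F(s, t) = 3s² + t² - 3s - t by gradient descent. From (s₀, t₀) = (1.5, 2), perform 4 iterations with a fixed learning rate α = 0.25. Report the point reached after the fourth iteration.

(0.5625, 0.59375)

∇F = (6s - 3, 2t - 1)
Step 1: at (1.5, 2), ∇F = (6, 3) → (1.5, 2) − 0.25·(6, 3) = (0, 1.25)
Step 2: at (0, 1.25), ∇F = (-3, 1.5) → (0, 1.25) − 0.25·(-3, 1.5) = (0.75, 0.875)
Step 3: at (0.75, 0.875), ∇F = (1.5, 0.75) → (0.75, 0.875) − 0.25·(1.5, 0.75) = (0.375, 0.6875)
Step 4: at (0.375, 0.6875), ∇F = (-0.75, 0.375) → (0.375, 0.6875) − 0.25·(-0.75, 0.375) = (0.5625, 0.59375)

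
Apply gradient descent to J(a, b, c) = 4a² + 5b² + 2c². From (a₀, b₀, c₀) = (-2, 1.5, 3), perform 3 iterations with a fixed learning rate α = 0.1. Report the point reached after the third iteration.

∇J = (8a, 10b, 4c)
Step 1: at (-2, 1.5, 3), ∇J = (-16, 15, 12) → (-2, 1.5, 3) − 0.1·(-16, 15, 12) = (-0.4, 0, 1.8)
Step 2: at (-0.4, 0, 1.8), ∇J = (-3.2, 0, 7.2) → (-0.4, 0, 1.8) − 0.1·(-3.2, 0, 7.2) = (-0.08, 0, 1.08)
Step 3: at (-0.08, 0, 1.08), ∇J = (-0.64, 0, 4.32) → (-0.08, 0, 1.08) − 0.1·(-0.64, 0, 4.32) = (-0.016, 0, 0.648)

(-0.016, 0, 0.648)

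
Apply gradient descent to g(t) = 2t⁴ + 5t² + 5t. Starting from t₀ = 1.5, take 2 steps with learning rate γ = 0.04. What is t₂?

-0.41044096

g′(t) = 8t³ + 10t + 5
t₁ = 1.5 − 0.04·47 = -0.38
t₂ = -0.38 − 0.04·0.761024 = -0.41044096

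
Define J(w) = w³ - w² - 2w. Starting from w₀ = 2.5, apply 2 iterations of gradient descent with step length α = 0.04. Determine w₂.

1.777892

J′(w) = 3w² - 2w - 2
Step 1: J′(2.5) = 11.75; w₁ = 2.5 − 0.04·11.75 = 2.03
Step 2: J′(2.03) = 6.3027; w₂ = 2.03 − 0.04·6.3027 = 1.777892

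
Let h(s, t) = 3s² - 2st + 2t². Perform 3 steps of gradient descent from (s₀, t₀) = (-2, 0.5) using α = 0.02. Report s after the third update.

-1.32288

∇h = (6s - 2t, -2s + 4t)
(s₁, t₁) = (-2, 0.5) − 0.02·(-13, 6) = (-1.74, 0.38)
(s₂, t₂) = (-1.74, 0.38) − 0.02·(-11.2, 5) = (-1.516, 0.28)
(s₃, t₃) = (-1.516, 0.28) − 0.02·(-9.656, 4.152) = (-1.32288, 0.19696)
s = -1.32288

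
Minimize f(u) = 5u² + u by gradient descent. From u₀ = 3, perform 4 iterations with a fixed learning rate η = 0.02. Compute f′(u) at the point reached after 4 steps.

12.6976

f′(u) = 10u + 1
Step 1: f′(3) = 31; u₁ = 3 − 0.02·31 = 2.38
Step 2: f′(2.38) = 24.8; u₂ = 2.38 − 0.02·24.8 = 1.884
Step 3: f′(1.884) = 19.84; u₃ = 1.884 − 0.02·19.84 = 1.4872
Step 4: f′(1.4872) = 15.872; u₄ = 1.4872 − 0.02·15.872 = 1.16976
f′(u) at (1.16976) = 12.6976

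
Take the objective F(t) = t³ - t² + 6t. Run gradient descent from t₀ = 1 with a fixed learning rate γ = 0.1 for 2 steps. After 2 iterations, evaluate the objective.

F′(t) = 3t² - 2t + 6
Step 1: F′(1) = 7; t₁ = 1 − 0.1·7 = 0.3
Step 2: F′(0.3) = 5.67; t₂ = 0.3 − 0.1·5.67 = -0.267
F(-0.267) = -1.692323163

-1.692323163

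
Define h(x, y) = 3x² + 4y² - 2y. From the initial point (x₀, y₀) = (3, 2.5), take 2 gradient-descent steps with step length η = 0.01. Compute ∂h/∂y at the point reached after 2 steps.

∇h = (6x, 8y - 2)
(x₁, y₁) = (3, 2.5) − 0.01·(18, 18) = (2.82, 2.32)
(x₂, y₂) = (2.82, 2.32) − 0.01·(16.92, 16.56) = (2.6508, 2.1544)
∂h/∂y at (2.6508, 2.1544) = 15.2352

15.2352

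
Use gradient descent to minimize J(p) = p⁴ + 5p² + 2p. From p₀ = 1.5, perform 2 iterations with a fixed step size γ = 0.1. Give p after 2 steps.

1.28955

J′(p) = 4p³ + 10p + 2
Step 1: J′(1.5) = 30.5; p₁ = 1.5 − 0.1·30.5 = -1.55
Step 2: J′(-1.55) = -28.3955; p₂ = -1.55 − 0.1·(-28.3955) = 1.28955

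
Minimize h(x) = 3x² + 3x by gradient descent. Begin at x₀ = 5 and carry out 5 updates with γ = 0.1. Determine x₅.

h′(x) = 6x + 3
Step 1: h′(5) = 33; x₁ = 5 − 0.1·33 = 1.7
Step 2: h′(1.7) = 13.2; x₂ = 1.7 − 0.1·13.2 = 0.38
Step 3: h′(0.38) = 5.28; x₃ = 0.38 − 0.1·5.28 = -0.148
Step 4: h′(-0.148) = 2.112; x₄ = -0.148 − 0.1·2.112 = -0.3592
Step 5: h′(-0.3592) = 0.8448; x₅ = -0.3592 − 0.1·0.8448 = -0.44368

-0.44368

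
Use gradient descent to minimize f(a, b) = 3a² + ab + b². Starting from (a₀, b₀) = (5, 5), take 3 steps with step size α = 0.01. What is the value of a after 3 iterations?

∇f = (6a + b, a + 2b)
(a₁, b₁) = (5, 5) − 0.01·(35, 15) = (4.65, 4.85)
(a₂, b₂) = (4.65, 4.85) − 0.01·(32.75, 14.35) = (4.3225, 4.7065)
(a₃, b₃) = (4.3225, 4.7065) − 0.01·(30.6415, 13.7355) = (4.016085, 4.569145)
a = 4.016085

4.016085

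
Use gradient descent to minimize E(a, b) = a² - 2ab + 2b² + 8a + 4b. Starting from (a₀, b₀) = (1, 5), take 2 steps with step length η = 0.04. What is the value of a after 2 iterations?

0.9296

∇E = (2a - 2b + 8, -2a + 4b + 4)
Step 1: at (1, 5), ∇E = (0, 22) → (1, 5) − 0.04·(0, 22) = (1, 4.12)
Step 2: at (1, 4.12), ∇E = (1.76, 18.48) → (1, 4.12) − 0.04·(1.76, 18.48) = (0.9296, 3.3808)
a = 0.9296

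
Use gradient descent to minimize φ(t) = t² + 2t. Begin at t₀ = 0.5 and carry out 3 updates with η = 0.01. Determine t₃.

φ′(t) = 2t + 2
t₁ = 0.5 − 0.01·3 = 0.47
t₂ = 0.47 − 0.01·2.94 = 0.4406
t₃ = 0.4406 − 0.01·2.8812 = 0.411788

0.411788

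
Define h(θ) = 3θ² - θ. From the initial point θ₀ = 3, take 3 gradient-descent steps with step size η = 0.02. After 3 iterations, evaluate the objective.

h′(θ) = 6θ - 1
Step 1: h′(3) = 17; θ₁ = 3 − 0.02·17 = 2.66
Step 2: h′(2.66) = 14.96; θ₂ = 2.66 − 0.02·14.96 = 2.3608
Step 3: h′(2.3608) = 13.1648; θ₃ = 2.3608 − 0.02·13.1648 = 2.097504
h(2.097504) = 11.101065090048

11.101065090048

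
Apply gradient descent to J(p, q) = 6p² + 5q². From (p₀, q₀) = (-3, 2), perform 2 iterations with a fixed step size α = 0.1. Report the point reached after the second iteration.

(-0.12, 0)

∇J = (12p, 10q)
(p₁, q₁) = (-3, 2) − 0.1·(-36, 20) = (0.6, 0)
(p₂, q₂) = (0.6, 0) − 0.1·(7.2, 0) = (-0.12, 0)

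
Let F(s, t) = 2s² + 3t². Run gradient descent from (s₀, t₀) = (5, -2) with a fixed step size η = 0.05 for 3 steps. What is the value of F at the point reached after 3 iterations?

∇F = (4s, 6t)
(s₁, t₁) = (5, -2) − 0.05·(20, -12) = (4, -1.4)
(s₂, t₂) = (4, -1.4) − 0.05·(16, -8.4) = (3.2, -0.98)
(s₃, t₃) = (3.2, -0.98) − 0.05·(12.8, -5.88) = (2.56, -0.686)
F(2.56, -0.686) = 14.518988

14.518988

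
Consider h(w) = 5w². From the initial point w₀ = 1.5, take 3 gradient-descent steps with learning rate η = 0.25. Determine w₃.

h′(w) = 10w
Step 1: h′(1.5) = 15; w₁ = 1.5 − 0.25·15 = -2.25
Step 2: h′(-2.25) = -22.5; w₂ = -2.25 − 0.25·(-22.5) = 3.375
Step 3: h′(3.375) = 33.75; w₃ = 3.375 − 0.25·33.75 = -5.0625

-5.0625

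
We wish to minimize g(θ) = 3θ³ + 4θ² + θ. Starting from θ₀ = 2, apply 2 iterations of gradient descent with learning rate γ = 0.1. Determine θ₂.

g′(θ) = 9θ² + 8θ + 1
Step 1: g′(2) = 53; θ₁ = 2 − 0.1·53 = -3.3
Step 2: g′(-3.3) = 72.61; θ₂ = -3.3 − 0.1·72.61 = -10.561

-10.561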